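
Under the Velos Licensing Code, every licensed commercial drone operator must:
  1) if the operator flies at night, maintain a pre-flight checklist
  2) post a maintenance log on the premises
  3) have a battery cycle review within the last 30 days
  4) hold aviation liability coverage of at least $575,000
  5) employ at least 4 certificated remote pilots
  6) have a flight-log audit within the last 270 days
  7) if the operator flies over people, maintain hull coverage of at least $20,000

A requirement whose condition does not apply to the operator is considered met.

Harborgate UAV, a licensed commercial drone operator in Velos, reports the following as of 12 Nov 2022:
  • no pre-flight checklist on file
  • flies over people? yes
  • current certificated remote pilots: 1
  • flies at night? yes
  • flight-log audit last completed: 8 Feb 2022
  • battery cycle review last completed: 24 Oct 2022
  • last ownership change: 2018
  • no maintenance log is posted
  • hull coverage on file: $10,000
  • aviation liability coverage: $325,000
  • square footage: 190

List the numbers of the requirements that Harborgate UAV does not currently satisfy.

1, 2, 4, 5, 6, 7

1. condition 'flies at night' holds; pre-flight checklist absent → not met
2. maintenance log absent → not met
3. battery cycle review 19 days ago vs limit 30 → met
4. aviation liability coverage $325,000 < $575,000 → not met
5. certificated remote pilots 1 < 4 → not met
6. flight-log audit 277 days ago vs limit 270 → not met
7. condition 'flies over people' holds; hull coverage $10,000 < $20,000 → not met
Not met: 1, 2, 4, 5, 6, 7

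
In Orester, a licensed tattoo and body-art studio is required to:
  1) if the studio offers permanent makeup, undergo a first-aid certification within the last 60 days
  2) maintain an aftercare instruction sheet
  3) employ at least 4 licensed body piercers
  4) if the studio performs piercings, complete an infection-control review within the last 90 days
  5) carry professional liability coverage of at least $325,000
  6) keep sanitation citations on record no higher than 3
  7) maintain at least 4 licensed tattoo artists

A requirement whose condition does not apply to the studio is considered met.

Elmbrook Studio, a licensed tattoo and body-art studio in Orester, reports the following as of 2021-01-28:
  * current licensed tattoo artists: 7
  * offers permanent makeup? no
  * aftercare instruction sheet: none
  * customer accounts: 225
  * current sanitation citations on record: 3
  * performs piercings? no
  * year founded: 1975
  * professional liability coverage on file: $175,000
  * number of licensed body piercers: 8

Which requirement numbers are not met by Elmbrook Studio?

1. condition 'offers permanent makeup' does not hold → requirement n/a → met
2. aftercare instruction sheet absent → not met
3. licensed body piercers 8 ≥ 4 → met
4. condition 'performs piercings' does not hold → requirement n/a → met
5. professional liability coverage $175,000 < $325,000 → not met
6. sanitation citations on record 3 ≤ 3 → met
7. licensed tattoo artists 7 ≥ 4 → met
Not met: 2, 5

2, 5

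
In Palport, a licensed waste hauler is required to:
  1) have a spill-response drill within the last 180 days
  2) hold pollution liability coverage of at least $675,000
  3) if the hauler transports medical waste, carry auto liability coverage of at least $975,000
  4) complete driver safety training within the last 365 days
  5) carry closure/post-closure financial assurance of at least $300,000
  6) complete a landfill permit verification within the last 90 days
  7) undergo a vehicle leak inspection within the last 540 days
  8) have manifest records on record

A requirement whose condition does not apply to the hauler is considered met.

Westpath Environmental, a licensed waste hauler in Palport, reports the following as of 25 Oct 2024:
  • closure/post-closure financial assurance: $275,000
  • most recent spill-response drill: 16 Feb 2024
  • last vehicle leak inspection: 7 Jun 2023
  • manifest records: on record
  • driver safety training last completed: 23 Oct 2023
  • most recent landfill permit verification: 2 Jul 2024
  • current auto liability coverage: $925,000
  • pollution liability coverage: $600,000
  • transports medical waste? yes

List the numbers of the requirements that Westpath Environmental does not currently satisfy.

1, 2, 3, 4, 5, 6

1. spill-response drill 252 days ago vs limit 180 → not met
2. pollution liability coverage $600,000 < $675,000 → not met
3. condition 'transports medical waste' holds; auto liability coverage $925,000 < $975,000 → not met
4. driver safety training 368 days ago vs limit 365 → not met
5. closure/post-closure financial assurance $275,000 < $300,000 → not met
6. landfill permit verification 115 days ago vs limit 90 → not met
7. vehicle leak inspection 506 days ago vs limit 540 → met
8. manifest records present → met
Not met: 1, 2, 3, 4, 5, 6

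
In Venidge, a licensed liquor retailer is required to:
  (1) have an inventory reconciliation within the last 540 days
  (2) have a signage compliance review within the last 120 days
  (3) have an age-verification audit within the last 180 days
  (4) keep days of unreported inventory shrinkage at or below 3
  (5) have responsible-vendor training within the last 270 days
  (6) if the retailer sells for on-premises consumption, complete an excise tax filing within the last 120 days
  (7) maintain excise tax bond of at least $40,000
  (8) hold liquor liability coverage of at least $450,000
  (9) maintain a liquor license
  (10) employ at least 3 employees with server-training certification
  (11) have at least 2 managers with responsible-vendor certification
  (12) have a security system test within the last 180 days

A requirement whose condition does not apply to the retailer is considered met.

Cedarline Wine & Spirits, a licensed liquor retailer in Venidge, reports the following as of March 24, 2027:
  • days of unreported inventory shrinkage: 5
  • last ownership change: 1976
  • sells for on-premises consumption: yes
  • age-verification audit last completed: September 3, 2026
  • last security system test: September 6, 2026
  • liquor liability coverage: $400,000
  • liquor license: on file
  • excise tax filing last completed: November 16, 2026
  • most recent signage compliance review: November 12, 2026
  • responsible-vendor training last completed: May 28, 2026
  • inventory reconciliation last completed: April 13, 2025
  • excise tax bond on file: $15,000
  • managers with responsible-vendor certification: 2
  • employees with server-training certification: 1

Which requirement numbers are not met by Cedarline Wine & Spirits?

1. inventory reconciliation 710 days ago vs limit 540 → not met
2. signage compliance review 132 days ago vs limit 120 → not met
3. age-verification audit 202 days ago vs limit 180 → not met
4. days of unreported inventory shrinkage 5 > 3 → not met
5. responsible-vendor training 300 days ago vs limit 270 → not met
6. condition 'sells for on-premises consumption' holds; excise tax filing 128 days ago vs limit 120 → not met
7. excise tax bond $15,000 < $40,000 → not met
8. liquor liability coverage $400,000 < $450,000 → not met
9. liquor license present → met
10. employees with server-training certification 1 < 3 → not met
11. managers with responsible-vendor certification 2 ≥ 2 → met
12. security system test 199 days ago vs limit 180 → not met
Not met: 1, 2, 3, 4, 5, 6, 7, 8, 10, 12

1, 2, 3, 4, 5, 6, 7, 8, 10, 12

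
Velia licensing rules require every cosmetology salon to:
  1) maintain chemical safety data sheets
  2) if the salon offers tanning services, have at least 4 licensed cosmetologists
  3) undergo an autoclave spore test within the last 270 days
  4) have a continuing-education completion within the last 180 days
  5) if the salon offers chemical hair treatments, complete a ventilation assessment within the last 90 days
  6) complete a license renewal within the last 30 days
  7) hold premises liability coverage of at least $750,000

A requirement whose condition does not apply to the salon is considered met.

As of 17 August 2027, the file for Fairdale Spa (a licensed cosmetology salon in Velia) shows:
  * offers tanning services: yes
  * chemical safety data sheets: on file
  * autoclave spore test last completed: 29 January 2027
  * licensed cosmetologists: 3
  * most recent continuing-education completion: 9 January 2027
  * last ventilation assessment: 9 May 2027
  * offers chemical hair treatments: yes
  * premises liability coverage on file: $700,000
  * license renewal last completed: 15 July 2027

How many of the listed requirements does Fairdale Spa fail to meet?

1. chemical safety data sheets present → met
2. condition 'offers tanning services' holds; licensed cosmetologists 3 < 4 → not met
3. autoclave spore test 200 days ago vs limit 270 → met
4. continuing-education completion 220 days ago vs limit 180 → not met
5. condition 'offers chemical hair treatments' holds; ventilation assessment 100 days ago vs limit 90 → not met
6. license renewal 33 days ago vs limit 30 → not met
7. premises liability coverage $700,000 < $750,000 → not met
Not met: 5 of 7

5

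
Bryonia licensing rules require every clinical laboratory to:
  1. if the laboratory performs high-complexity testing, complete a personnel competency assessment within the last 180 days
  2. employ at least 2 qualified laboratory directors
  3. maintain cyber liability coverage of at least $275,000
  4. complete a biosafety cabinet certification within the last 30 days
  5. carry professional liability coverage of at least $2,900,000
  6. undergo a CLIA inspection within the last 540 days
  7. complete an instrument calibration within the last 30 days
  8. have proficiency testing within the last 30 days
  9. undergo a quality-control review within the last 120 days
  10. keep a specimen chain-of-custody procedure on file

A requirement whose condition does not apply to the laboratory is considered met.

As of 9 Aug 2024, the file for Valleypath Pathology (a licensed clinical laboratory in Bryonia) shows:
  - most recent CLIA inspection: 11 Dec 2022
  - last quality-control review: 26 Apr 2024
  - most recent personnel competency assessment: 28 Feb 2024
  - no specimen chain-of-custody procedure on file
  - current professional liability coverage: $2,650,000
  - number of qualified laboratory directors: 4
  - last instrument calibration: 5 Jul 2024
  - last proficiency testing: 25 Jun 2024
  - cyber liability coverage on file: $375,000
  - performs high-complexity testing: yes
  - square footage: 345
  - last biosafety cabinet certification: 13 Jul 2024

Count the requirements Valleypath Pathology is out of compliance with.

5

1. condition 'performs high-complexity testing' holds; personnel competency assessment 163 days ago vs limit 180 → met
2. qualified laboratory directors 4 ≥ 2 → met
3. cyber liability coverage $375,000 ≥ $275,000 → met
4. biosafety cabinet certification 27 days ago vs limit 30 → met
5. professional liability coverage $2,650,000 < $2,900,000 → not met
6. CLIA inspection 607 days ago vs limit 540 → not met
7. instrument calibration 35 days ago vs limit 30 → not met
8. proficiency testing 45 days ago vs limit 30 → not met
9. quality-control review 105 days ago vs limit 120 → met
10. specimen chain-of-custody procedure absent → not met
Not met: 5 of 10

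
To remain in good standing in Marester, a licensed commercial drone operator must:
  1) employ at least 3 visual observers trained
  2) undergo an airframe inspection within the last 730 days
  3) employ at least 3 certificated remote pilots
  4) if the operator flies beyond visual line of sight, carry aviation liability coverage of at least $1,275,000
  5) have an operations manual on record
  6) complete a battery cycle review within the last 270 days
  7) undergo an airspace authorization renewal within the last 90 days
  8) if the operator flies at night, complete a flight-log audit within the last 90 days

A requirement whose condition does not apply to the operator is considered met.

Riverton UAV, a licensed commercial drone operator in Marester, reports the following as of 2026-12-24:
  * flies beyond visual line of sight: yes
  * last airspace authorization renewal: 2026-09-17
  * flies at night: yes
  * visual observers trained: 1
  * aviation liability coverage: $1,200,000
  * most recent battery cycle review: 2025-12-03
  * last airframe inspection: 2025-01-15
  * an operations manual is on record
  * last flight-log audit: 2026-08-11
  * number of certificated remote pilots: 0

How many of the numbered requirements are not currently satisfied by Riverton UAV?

6

1. visual observers trained 1 < 3 → not met
2. airframe inspection 708 days ago vs limit 730 → met
3. certificated remote pilots 0 < 3 → not met
4. condition 'flies beyond visual line of sight' holds; aviation liability coverage $1,200,000 < $1,275,000 → not met
5. operations manual present → met
6. battery cycle review 386 days ago vs limit 270 → not met
7. airspace authorization renewal 98 days ago vs limit 90 → not met
8. condition 'flies at night' holds; flight-log audit 135 days ago vs limit 90 → not met
Not met: 6 of 8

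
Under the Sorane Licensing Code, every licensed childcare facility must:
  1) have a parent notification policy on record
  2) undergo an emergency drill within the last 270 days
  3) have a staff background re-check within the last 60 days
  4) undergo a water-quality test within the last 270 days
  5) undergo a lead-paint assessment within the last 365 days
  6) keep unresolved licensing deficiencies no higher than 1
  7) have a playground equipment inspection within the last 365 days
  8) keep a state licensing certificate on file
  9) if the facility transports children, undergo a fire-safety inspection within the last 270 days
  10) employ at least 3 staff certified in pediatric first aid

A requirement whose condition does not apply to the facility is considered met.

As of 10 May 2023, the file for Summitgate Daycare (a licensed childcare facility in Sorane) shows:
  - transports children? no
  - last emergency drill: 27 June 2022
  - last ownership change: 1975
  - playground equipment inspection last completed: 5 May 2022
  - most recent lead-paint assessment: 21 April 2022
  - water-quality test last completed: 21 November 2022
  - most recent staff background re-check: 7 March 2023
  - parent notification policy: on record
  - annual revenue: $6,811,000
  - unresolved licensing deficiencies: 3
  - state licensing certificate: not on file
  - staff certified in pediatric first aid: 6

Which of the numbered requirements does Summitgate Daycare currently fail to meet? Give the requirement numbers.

2, 3, 5, 6, 7, 8

1. parent notification policy present → met
2. emergency drill 317 days ago vs limit 270 → not met
3. staff background re-check 64 days ago vs limit 60 → not met
4. water-quality test 170 days ago vs limit 270 → met
5. lead-paint assessment 384 days ago vs limit 365 → not met
6. unresolved licensing deficiencies 3 > 1 → not met
7. playground equipment inspection 370 days ago vs limit 365 → not met
8. state licensing certificate absent → not met
9. condition 'transports children' does not hold → requirement n/a → met
10. staff certified in pediatric first aid 6 ≥ 3 → met
Not met: 2, 3, 5, 6, 7, 8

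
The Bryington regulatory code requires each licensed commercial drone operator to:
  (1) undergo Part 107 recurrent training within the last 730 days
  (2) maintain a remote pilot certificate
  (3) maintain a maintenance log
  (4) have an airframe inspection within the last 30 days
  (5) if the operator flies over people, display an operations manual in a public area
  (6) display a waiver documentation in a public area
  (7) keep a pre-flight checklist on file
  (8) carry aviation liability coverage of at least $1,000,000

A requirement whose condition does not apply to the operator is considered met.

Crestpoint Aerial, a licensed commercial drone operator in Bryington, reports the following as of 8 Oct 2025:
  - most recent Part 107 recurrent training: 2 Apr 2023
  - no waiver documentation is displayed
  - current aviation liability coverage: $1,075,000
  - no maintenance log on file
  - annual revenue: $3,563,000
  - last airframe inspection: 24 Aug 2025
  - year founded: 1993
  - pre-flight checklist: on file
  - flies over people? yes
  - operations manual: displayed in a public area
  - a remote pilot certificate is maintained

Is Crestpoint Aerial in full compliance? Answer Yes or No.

No

1. Part 107 recurrent training 920 days ago vs limit 730 → not met
2. remote pilot certificate present → met
3. maintenance log absent → not met
4. airframe inspection 45 days ago vs limit 30 → not met
5. condition 'flies over people' holds; operations manual present → met
6. waiver documentation absent → not met
7. pre-flight checklist present → met
8. aviation liability coverage $1,075,000 ≥ $1,000,000 → met
Not met: 1, 3, 4, 6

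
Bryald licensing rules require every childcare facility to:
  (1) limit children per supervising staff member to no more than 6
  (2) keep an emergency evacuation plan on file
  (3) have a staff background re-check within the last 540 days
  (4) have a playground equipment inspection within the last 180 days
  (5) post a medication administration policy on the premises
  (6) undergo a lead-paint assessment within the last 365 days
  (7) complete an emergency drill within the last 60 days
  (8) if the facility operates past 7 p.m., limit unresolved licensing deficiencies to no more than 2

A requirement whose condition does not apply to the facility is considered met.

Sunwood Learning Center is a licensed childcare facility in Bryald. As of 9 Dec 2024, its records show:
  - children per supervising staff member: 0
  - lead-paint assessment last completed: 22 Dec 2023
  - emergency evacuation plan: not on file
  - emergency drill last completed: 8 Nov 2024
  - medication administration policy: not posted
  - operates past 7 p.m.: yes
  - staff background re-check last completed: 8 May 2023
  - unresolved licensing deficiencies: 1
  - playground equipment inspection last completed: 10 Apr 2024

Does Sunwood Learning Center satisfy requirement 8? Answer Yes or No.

8. condition 'operates past 7 p.m.' holds; unresolved licensing deficiencies 1 ≤ 2 → met

Yes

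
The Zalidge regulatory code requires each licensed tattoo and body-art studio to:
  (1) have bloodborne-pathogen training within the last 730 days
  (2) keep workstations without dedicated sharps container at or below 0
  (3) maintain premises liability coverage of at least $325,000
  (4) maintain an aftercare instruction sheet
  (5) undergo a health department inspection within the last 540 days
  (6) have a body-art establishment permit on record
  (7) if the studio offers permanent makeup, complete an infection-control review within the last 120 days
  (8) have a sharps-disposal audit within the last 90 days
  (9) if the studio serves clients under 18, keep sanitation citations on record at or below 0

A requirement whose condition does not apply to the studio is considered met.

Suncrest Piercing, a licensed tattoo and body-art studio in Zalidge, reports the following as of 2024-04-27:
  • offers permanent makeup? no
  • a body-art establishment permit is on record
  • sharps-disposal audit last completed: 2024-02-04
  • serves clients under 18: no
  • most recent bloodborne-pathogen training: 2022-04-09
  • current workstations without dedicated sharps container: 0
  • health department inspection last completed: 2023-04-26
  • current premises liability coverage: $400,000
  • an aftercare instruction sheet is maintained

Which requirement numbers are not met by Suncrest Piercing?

1

1. bloodborne-pathogen training 749 days ago vs limit 730 → not met
2. workstations without dedicated sharps container 0 ≤ 0 → met
3. premises liability coverage $400,000 ≥ $325,000 → met
4. aftercare instruction sheet present → met
5. health department inspection 367 days ago vs limit 540 → met
6. body-art establishment permit present → met
7. condition 'offers permanent makeup' does not hold → requirement n/a → met
8. sharps-disposal audit 83 days ago vs limit 90 → met
9. condition 'serves clients under 18' does not hold → requirement n/a → met
Not met: 1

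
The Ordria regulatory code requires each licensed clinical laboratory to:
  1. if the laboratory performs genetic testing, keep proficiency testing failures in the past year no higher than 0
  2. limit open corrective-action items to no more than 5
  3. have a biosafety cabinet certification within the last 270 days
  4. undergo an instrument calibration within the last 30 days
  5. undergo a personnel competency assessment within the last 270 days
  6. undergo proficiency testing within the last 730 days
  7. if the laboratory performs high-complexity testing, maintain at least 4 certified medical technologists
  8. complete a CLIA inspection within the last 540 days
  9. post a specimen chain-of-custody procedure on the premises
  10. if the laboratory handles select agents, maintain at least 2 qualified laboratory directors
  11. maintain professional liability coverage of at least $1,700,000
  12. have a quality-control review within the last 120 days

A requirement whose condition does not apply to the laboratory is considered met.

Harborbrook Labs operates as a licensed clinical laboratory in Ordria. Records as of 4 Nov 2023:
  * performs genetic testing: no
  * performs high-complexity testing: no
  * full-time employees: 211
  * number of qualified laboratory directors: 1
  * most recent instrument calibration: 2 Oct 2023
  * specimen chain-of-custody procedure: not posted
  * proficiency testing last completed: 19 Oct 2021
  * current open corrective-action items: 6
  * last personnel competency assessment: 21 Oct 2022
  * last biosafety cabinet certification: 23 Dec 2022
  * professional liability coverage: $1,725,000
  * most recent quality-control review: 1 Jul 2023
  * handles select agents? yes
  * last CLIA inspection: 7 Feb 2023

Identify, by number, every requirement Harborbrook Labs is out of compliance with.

2, 3, 4, 5, 6, 9, 10, 12

1. condition 'performs genetic testing' does not hold → requirement n/a → met
2. open corrective-action items 6 > 5 → not met
3. biosafety cabinet certification 316 days ago vs limit 270 → not met
4. instrument calibration 33 days ago vs limit 30 → not met
5. personnel competency assessment 379 days ago vs limit 270 → not met
6. proficiency testing 746 days ago vs limit 730 → not met
7. condition 'performs high-complexity testing' does not hold → requirement n/a → met
8. CLIA inspection 270 days ago vs limit 540 → met
9. specimen chain-of-custody procedure absent → not met
10. condition 'handles select agents' holds; qualified laboratory directors 1 < 2 → not met
11. professional liability coverage $1,725,000 ≥ $1,700,000 → met
12. quality-control review 126 days ago vs limit 120 → not met
Not met: 2, 3, 4, 5, 6, 9, 10, 12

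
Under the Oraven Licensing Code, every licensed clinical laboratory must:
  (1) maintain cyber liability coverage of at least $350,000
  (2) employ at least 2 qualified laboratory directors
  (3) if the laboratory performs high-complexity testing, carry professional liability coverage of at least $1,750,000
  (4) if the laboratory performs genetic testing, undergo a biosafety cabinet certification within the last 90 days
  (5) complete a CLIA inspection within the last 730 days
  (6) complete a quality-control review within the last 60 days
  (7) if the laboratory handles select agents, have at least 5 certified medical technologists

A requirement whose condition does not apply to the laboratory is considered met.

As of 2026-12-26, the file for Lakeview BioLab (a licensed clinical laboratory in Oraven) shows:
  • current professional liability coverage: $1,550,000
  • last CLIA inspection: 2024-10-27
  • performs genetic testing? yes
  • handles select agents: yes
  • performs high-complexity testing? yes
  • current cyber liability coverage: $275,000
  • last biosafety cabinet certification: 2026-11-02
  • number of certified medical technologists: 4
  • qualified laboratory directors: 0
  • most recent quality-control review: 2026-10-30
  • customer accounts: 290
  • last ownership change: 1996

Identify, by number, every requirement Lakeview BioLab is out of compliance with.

1. cyber liability coverage $275,000 < $350,000 → not met
2. qualified laboratory directors 0 < 2 → not met
3. condition 'performs high-complexity testing' holds; professional liability coverage $1,550,000 < $1,750,000 → not met
4. condition 'performs genetic testing' holds; biosafety cabinet certification 54 days ago vs limit 90 → met
5. CLIA inspection 790 days ago vs limit 730 → not met
6. quality-control review 57 days ago vs limit 60 → met
7. condition 'handles select agents' holds; certified medical technologists 4 < 5 → not met
Not met: 1, 2, 3, 5, 7

1, 2, 3, 5, 7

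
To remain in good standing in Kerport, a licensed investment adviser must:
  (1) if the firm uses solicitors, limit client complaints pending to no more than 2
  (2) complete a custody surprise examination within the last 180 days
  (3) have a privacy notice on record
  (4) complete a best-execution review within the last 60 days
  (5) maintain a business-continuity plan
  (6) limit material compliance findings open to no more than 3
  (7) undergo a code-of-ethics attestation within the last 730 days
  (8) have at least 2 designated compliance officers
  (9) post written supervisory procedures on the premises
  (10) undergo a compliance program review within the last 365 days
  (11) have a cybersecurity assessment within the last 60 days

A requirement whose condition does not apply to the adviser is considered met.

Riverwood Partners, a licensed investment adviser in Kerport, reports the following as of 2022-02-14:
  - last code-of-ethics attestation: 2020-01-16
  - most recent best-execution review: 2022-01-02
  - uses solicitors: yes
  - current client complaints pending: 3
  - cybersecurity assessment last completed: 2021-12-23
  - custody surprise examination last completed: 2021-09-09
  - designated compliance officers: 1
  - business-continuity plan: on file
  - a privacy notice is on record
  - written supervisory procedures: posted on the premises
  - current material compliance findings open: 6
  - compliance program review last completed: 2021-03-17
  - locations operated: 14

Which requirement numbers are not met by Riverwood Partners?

1. condition 'uses solicitors' holds; client complaints pending 3 > 2 → not met
2. custody surprise examination 158 days ago vs limit 180 → met
3. privacy notice present → met
4. best-execution review 43 days ago vs limit 60 → met
5. business-continuity plan present → met
6. material compliance findings open 6 > 3 → not met
7. code-of-ethics attestation 760 days ago vs limit 730 → not met
8. designated compliance officers 1 < 2 → not met
9. written supervisory procedures present → met
10. compliance program review 334 days ago vs limit 365 → met
11. cybersecurity assessment 53 days ago vs limit 60 → met
Not met: 1, 6, 7, 8

1, 6, 7, 8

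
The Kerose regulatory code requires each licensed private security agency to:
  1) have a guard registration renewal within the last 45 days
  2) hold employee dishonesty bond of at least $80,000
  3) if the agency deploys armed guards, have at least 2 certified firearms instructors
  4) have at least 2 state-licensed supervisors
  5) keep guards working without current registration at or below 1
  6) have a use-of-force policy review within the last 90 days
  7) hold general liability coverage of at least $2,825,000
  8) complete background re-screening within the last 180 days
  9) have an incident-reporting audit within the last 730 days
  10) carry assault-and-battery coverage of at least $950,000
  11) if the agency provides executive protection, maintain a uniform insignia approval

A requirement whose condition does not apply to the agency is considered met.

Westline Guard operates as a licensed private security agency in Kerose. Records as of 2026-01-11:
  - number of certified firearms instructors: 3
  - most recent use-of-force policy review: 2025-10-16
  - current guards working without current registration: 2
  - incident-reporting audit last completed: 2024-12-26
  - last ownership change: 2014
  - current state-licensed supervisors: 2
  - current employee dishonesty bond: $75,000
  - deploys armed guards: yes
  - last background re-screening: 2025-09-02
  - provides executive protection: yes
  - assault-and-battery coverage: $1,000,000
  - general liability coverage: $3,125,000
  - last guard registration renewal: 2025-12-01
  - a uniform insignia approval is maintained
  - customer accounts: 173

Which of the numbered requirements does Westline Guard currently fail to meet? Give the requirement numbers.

2, 5

1. guard registration renewal 41 days ago vs limit 45 → met
2. employee dishonesty bond $75,000 < $80,000 → not met
3. condition 'deploys armed guards' holds; certified firearms instructors 3 ≥ 2 → met
4. state-licensed supervisors 2 ≥ 2 → met
5. guards working without current registration 2 > 1 → not met
6. use-of-force policy review 87 days ago vs limit 90 → met
7. general liability coverage $3,125,000 ≥ $2,825,000 → met
8. background re-screening 131 days ago vs limit 180 → met
9. incident-reporting audit 381 days ago vs limit 730 → met
10. assault-and-battery coverage $1,000,000 ≥ $950,000 → met
11. condition 'provides executive protection' holds; uniform insignia approval present → met
Not met: 2, 5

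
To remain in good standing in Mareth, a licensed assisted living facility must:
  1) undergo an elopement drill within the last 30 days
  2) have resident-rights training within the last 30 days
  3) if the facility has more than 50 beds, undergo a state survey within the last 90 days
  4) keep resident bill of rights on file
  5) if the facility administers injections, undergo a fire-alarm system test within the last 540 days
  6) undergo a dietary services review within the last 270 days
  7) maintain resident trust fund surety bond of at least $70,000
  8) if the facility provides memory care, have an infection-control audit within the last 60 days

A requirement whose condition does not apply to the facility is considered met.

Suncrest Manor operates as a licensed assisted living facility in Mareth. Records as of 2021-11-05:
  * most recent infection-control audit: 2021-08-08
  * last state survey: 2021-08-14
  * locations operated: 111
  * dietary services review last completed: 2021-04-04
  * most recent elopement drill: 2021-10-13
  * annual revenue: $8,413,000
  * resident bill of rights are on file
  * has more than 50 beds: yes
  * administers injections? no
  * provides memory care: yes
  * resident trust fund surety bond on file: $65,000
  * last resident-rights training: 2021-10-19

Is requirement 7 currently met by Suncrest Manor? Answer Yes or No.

No

7. resident trust fund surety bond $65,000 < $70,000 → not met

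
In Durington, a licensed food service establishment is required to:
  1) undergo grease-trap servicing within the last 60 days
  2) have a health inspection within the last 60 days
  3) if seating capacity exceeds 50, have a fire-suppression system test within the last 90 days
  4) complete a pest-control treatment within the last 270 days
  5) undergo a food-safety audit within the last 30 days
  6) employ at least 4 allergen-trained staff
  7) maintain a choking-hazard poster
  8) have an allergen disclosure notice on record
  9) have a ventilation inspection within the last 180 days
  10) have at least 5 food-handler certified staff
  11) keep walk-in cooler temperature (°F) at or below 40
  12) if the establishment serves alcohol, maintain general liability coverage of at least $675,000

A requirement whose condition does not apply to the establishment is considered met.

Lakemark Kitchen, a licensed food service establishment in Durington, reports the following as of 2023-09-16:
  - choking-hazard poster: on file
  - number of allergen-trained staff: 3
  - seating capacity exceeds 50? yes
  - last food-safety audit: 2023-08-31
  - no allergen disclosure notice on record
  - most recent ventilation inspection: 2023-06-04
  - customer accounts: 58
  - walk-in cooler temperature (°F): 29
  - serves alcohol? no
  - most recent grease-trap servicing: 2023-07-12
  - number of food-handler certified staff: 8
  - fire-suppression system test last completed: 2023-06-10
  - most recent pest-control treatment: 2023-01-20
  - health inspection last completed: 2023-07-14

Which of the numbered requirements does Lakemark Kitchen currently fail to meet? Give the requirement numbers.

1. grease-trap servicing 66 days ago vs limit 60 → not met
2. health inspection 64 days ago vs limit 60 → not met
3. condition 'seating capacity exceeds 50' holds; fire-suppression system test 98 days ago vs limit 90 → not met
4. pest-control treatment 239 days ago vs limit 270 → met
5. food-safety audit 16 days ago vs limit 30 → met
6. allergen-trained staff 3 < 4 → not met
7. choking-hazard poster present → met
8. allergen disclosure notice absent → not met
9. ventilation inspection 104 days ago vs limit 180 → met
10. food-handler certified staff 8 ≥ 5 → met
11. walk-in cooler temperature (°F) 29 ≤ 40 → met
12. condition 'serves alcohol' does not hold → requirement n/a → met
Not met: 1, 2, 3, 6, 8

1, 2, 3, 6, 8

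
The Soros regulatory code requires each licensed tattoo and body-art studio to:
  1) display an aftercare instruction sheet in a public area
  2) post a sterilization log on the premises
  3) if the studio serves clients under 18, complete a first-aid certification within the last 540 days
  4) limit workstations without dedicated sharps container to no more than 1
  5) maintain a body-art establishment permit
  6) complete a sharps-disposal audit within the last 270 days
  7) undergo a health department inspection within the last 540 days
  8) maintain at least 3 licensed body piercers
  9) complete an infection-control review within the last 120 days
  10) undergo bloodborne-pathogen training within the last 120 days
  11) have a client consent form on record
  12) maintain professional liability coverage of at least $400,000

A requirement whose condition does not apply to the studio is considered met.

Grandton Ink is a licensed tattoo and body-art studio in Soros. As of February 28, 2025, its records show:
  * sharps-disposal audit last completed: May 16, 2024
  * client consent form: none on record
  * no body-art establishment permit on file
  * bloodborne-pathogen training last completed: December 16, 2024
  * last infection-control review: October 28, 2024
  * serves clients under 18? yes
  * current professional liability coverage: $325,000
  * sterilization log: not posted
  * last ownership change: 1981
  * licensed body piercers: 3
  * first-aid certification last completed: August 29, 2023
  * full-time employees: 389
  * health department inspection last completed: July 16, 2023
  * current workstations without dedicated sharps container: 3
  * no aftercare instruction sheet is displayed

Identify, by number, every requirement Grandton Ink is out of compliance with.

1, 2, 3, 4, 5, 6, 7, 9, 11, 12

1. aftercare instruction sheet absent → not met
2. sterilization log absent → not met
3. condition 'serves clients under 18' holds; first-aid certification 549 days ago vs limit 540 → not met
4. workstations without dedicated sharps container 3 > 1 → not met
5. body-art establishment permit absent → not met
6. sharps-disposal audit 288 days ago vs limit 270 → not met
7. health department inspection 593 days ago vs limit 540 → not met
8. licensed body piercers 3 ≥ 3 → met
9. infection-control review 123 days ago vs limit 120 → not met
10. bloodborne-pathogen training 74 days ago vs limit 120 → met
11. client consent form absent → not met
12. professional liability coverage $325,000 < $400,000 → not met
Not met: 1, 2, 3, 4, 5, 6, 7, 9, 11, 12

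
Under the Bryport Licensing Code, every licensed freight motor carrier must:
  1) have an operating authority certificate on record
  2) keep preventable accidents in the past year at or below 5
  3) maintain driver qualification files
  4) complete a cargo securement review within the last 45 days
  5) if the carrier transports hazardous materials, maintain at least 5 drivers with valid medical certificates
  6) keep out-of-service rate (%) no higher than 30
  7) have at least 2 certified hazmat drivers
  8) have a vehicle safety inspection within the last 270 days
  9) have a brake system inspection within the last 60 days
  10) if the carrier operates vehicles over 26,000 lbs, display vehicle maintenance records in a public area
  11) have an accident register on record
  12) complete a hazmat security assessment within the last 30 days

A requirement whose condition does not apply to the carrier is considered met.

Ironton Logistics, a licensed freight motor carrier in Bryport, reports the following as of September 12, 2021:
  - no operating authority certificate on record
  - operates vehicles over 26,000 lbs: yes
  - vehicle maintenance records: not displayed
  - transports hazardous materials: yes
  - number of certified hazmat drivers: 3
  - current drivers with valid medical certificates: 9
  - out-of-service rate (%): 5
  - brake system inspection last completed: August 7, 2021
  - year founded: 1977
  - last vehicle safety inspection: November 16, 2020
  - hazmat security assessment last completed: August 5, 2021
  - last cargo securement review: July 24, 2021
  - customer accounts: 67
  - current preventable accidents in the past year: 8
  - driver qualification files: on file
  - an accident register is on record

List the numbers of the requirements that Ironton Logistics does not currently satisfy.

1, 2, 4, 8, 10, 12

1. operating authority certificate absent → not met
2. preventable accidents in the past year 8 > 5 → not met
3. driver qualification files present → met
4. cargo securement review 50 days ago vs limit 45 → not met
5. condition 'transports hazardous materials' holds; drivers with valid medical certificates 9 ≥ 5 → met
6. out-of-service rate (%) 5 ≤ 30 → met
7. certified hazmat drivers 3 ≥ 2 → met
8. vehicle safety inspection 300 days ago vs limit 270 → not met
9. brake system inspection 36 days ago vs limit 60 → met
10. condition 'operates vehicles over 26,000 lbs' holds; vehicle maintenance records absent → not met
11. accident register present → met
12. hazmat security assessment 38 days ago vs limit 30 → not met
Not met: 1, 2, 4, 8, 10, 12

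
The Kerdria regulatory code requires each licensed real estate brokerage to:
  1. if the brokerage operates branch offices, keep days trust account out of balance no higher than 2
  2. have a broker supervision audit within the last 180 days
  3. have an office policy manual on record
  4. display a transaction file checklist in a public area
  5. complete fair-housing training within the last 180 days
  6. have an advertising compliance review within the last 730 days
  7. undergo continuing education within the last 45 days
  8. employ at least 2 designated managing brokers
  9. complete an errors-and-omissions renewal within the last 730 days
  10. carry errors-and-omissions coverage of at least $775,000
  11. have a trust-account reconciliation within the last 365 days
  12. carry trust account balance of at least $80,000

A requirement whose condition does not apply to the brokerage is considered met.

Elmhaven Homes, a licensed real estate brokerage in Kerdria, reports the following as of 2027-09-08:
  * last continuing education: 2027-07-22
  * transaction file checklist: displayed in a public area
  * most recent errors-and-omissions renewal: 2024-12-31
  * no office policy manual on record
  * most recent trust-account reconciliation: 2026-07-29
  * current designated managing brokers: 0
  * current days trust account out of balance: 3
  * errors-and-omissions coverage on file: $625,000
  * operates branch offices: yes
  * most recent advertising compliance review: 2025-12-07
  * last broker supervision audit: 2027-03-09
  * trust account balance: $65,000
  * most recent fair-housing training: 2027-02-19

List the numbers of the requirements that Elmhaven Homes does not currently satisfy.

1, 2, 3, 5, 7, 8, 9, 10, 11, 12

1. condition 'operates branch offices' holds; days trust account out of balance 3 > 2 → not met
2. broker supervision audit 183 days ago vs limit 180 → not met
3. office policy manual absent → not met
4. transaction file checklist present → met
5. fair-housing training 201 days ago vs limit 180 → not met
6. advertising compliance review 640 days ago vs limit 730 → met
7. continuing education 48 days ago vs limit 45 → not met
8. designated managing brokers 0 < 2 → not met
9. errors-and-omissions renewal 981 days ago vs limit 730 → not met
10. errors-and-omissions coverage $625,000 < $775,000 → not met
11. trust-account reconciliation 406 days ago vs limit 365 → not met
12. trust account balance $65,000 < $80,000 → not met
Not met: 1, 2, 3, 5, 7, 8, 9, 10, 11, 12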